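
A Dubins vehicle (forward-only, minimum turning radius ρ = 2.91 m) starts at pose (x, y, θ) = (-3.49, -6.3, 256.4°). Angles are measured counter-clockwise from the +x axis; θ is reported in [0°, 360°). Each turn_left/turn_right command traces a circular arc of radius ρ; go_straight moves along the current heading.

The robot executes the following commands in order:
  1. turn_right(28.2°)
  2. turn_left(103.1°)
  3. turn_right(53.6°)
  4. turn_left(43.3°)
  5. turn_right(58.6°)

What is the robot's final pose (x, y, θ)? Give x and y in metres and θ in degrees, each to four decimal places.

set_pose: (x, y, θ) = (-3.4900, -6.3000, 256.4000°), ρ = 2.91
turn_right(28.2°): centre at ρ to the right, rotate −28.2° → (-4.1491, -7.5553, 228.2000°)
turn_left(103.1°): centre at ρ to the left, rotate +103.1° → (-3.3772, -12.0475, 331.3000°)
turn_right(53.6°): centre at ρ to the right, rotate −53.6° → (-1.8909, -14.2100, 277.7000°)
turn_left(43.3°): centre at ρ to the left, rotate +43.3° → (-0.8384, -16.0816, 321.0000°)
turn_right(58.6°): centre at ρ to the right, rotate −58.6° → (0.2147, -18.7280, 262.4000°)

(0.2147, -18.7280, 262.4000°)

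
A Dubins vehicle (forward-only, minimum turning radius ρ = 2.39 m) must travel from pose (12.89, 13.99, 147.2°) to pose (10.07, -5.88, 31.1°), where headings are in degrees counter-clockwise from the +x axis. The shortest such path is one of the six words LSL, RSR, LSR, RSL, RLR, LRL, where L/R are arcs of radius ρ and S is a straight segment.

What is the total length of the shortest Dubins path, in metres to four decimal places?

26.2275 m

Let ψ = atan2(Δy, Δx) = atan2(-19.87, -2.82) = -98.0776° be the start→goal bearing.
Normalize: d = |goal − start| / ρ = 20.069113/2.39 = 8.397118, α = (θ_start − ψ) mod 360° = 245.2776° = 4.280902 rad, β = (θ_goal − ψ) mod 360° = 129.1776° = 2.254575 rad.
Common terms: sin α = -0.908345, cos α = -0.418222, sin β = 0.775191, cos β = -0.631726, cos(α−β) = -0.439939, d² = 70.511598. Work in radians in the unit-radius frame; every candidate has L = ρ·(t + p + q).
LSL: p² = 2 + d² − 2cos(α−β) + 2d(sin α − sin β) = 45.117771; p = √p² = 6.716976; φ = atan2(cos β − cos α, d + sin α − sin β) = -0.031791 rad; t = (φ − α) mod 2π = 1.970492 rad, q = (β − φ) mod 2π = 2.286366 rad → L = 2.39·(1.970492 + 6.716976 + 2.286366) = 2.39·10.973834 = 26.227464 m
RSR: p² = 2 + d² − 2cos(α−β) + 2d(sin β − sin α) = 101.665182; p = √p² = 10.082915; φ = atan2(cos α − cos β, d − sin α + sin β) = 0.021176 rad; t = (α − φ) mod 2π = 4.259726 rad, q = (φ − β) mod 2π = 4.049787 rad → L = 2.39·(4.259726 + 10.082915 + 4.049787) = 2.39·18.392428 = 43.957903 m
LSR: p² = d² − 2 + 2cos(α−β) + 2d(sin α + sin β) = 65.395508; p = √p² = 8.086749; φ = atan2(−cos α − cos β, d + sin α + sin β) − atan2(−2, p) = 0.368827 rad; t = (φ − α) mod 2π = 2.371111 rad, q = (φ − β) mod 2π = 4.397438 rad → L = 2.39·(2.371111 + 8.086749 + 4.397438) = 2.39·14.855298 = 35.504161 m
RSL: p² = d² − 2 + 2cos(α−β) − 2d(sin α + sin β) = 69.867931; p = √p² = 8.358704; φ = atan2(cos α + cos β, d − sin α − sin β) − atan2(2, p) = -0.357325 rad; t = (α − φ) mod 2π = 4.638227 rad, q = (β − φ) mod 2π = 2.611900 rad → L = 2.39·(4.638227 + 8.358704 + 2.611900) = 2.39·15.608831 = 37.305106 m
RLR: c = (6 − d² + 2cos(α−β) + 2d(sin α − sin β))/8 = -11.708148, |c| > 1 → infeasible
LRL: c = (6 − d² + 2cos(α−β) − 2d(sin α − sin β))/8 = -4.639721, |c| > 1 → infeasible
Shortest: LSL with L = 26.227464 m ≈ 26.2275 m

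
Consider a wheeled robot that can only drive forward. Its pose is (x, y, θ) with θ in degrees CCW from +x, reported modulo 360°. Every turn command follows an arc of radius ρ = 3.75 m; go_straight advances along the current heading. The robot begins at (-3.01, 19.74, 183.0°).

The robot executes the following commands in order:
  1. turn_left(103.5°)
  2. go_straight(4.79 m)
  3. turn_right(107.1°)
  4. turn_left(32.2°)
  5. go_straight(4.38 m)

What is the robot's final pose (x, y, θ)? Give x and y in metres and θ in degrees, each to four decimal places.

(-14.4185, 2.6716, 211.6000°)

set_pose: (x, y, θ) = (-3.0100, 19.7400, 183.0000°), ρ = 3.75
turn_left(103.5°): centre at ρ to the left, rotate +103.5° → (-6.4093, 14.9301, 286.5000°)
go_straight(4.79): x += 4.79·cos θ, y += 4.79·sin θ → (-5.0489, 10.3373, 286.5000°)
turn_right(107.1°): centre at ρ to the right, rotate −107.1° → (-8.6837, 5.5225, 179.4000°)
turn_left(32.2°): centre at ρ to the left, rotate +32.2° → (-10.6879, 4.9667, 211.6000°)
go_straight(4.38): x += 4.38·cos θ, y += 4.38·sin θ → (-14.4185, 2.6716, 211.6000°)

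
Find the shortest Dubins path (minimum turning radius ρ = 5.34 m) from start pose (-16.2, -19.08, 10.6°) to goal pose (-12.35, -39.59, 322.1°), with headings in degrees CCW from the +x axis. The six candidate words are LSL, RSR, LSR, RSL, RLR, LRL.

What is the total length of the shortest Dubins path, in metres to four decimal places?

26.3193 m

Let ψ = atan2(Δy, Δx) = atan2(-20.51, 3.85) = -79.3685° be the start→goal bearing.
Normalize: d = |goal − start| / ρ = 20.868220/5.34 = 3.907906, α = (θ_start − ψ) mod 360° = 89.9685° = 1.570247 rad, β = (θ_goal − ψ) mod 360° = 41.4685° = 0.723763 rad.
Common terms: sin α = 1.000000, cos α = 0.000549, sin β = 0.662209, cos β = 0.749319, cos(α−β) = 0.662620, d² = 15.271732. Work in radians in the unit-radius frame; every candidate has L = ρ·(t + p + q).
LSL: p² = 2 + d² − 2cos(α−β) + 2d(sin α − sin β) = 18.586604; p = √p² = 4.311218; φ = atan2(cos β − cos α, d + sin α − sin β) = 0.174565 rad; t = (φ − α) mod 2π = 4.887503 rad, q = (β − φ) mod 2π = 0.549198 rad → L = 5.34·(4.887503 + 4.311218 + 0.549198) = 5.34·9.747919 = 52.053888 m
RSR: p² = 2 + d² − 2cos(α−β) + 2d(sin β − sin α) = 13.306379; p = √p² = 3.647791; φ = atan2(cos α − cos β, d − sin α + sin β) = -0.206736 rad; t = (α − φ) mod 2π = 1.776984 rad, q = (φ − β) mod 2π = 5.352686 rad → L = 5.34·(1.776984 + 3.647791 + 5.352686) = 5.34·10.777461 = 57.551642 m
LSR: p² = d² − 2 + 2cos(α−β) + 2d(sin α + sin β) = 27.588483; p = √p² = 5.252474; φ = atan2(−cos α − cos β, d + sin α + sin β) − atan2(−2, p) = 0.230003 rad; t = (φ − α) mod 2π = 4.942941 rad, q = (φ − β) mod 2π = 5.789426 rad → L = 5.34·(4.942941 + 5.252474 + 5.789426) = 5.34·15.984841 = 85.359053 m
RSL: p² = d² − 2 + 2cos(α−β) − 2d(sin α + sin β) = 1.605461; p = √p² = 1.267068; φ = atan2(cos α + cos β, d − sin α − sin β) − atan2(2, p) = -0.683811 rad; t = (α − φ) mod 2π = 2.254058 rad, q = (β − φ) mod 2π = 1.407574 rad → L = 5.34·(2.254058 + 1.267068 + 1.407574) = 5.34·4.928700 = 26.319259 m
RLR: c = (6 − d² + 2cos(α−β) + 2d(sin α − sin β))/8 = -0.663297; p = 2π − arccos c = 3.987173 rad; φ = atan2(cos α − cos β, d − sin α + sin β) = -0.206736 rad; t = (α − φ + p/2) mod 2π = 3.770570 rad, q = (α − β − t + p) mod 2π = 1.063087 rad → L = 5.34·(3.770570 + 3.987173 + 1.063087) = 5.34·8.820830 = 47.103231 m
LRL: c = (6 − d² + 2cos(α−β) − 2d(sin α − sin β))/8 = -1.323326, |c| > 1 → infeasible
Shortest: RSL with L = 26.319259 m ≈ 26.3193 m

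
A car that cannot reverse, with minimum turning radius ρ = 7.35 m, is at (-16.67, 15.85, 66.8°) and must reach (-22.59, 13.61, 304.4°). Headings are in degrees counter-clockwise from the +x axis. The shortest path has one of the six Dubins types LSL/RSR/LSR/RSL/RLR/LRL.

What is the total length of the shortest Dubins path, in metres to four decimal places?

Let ψ = atan2(Δy, Δx) = atan2(-2.24, -5.92) = -159.2744° be the start→goal bearing.
Normalize: d = |goal − start| / ρ = 6.329613/7.35 = 0.861172, α = (θ_start − ψ) mod 360° = 226.0744° = 3.945743 rad, β = (θ_goal − ψ) mod 360° = 103.6744° = 1.809460 rad.
Common terms: sin α = -0.720242, cos α = -0.693723, sin β = 0.971655, cos β = -0.236405, cos(α−β) = -0.535827, d² = 0.741617. Work in radians in the unit-radius frame; every candidate has L = ρ·(t + p + q).
LSL: p² = 2 + d² − 2cos(α−β) + 2d(sin α − sin β) = 0.899243; p = √p² = 0.948284; φ = atan2(cos β − cos α, d + sin α − sin β) = 2.638361 rad; t = (φ − α) mod 2π = 4.975803 rad, q = (β − φ) mod 2π = 5.454284 rad → L = 7.35·(4.975803 + 0.948284 + 5.454284) = 7.35·11.378372 = 83.631035 m
RSR: p² = 2 + d² − 2cos(α−β) + 2d(sin β − sin α) = 6.727298; p = √p² = 2.593703; φ = atan2(cos α − cos β, d − sin α + sin β) = -0.177245 rad; t = (α − φ) mod 2π = 4.122989 rad, q = (φ − β) mod 2π = 4.296480 rad → L = 7.35·(4.122989 + 2.593703 + 4.296480) = 7.35·11.013172 = 80.946812 m
LSR: p² = d² − 2 + 2cos(α−β) + 2d(sin α + sin β) = -1.897017 < 0 → infeasible
RSL: p² = d² − 2 + 2cos(α−β) − 2d(sin α + sin β) = -2.763056 < 0 → infeasible
RLR: c = (6 − d² + 2cos(α−β) + 2d(sin α − sin β))/8 = 0.159088; p = 2π − arccos c = 4.872156 rad; φ = atan2(cos α − cos β, d − sin α + sin β) = -0.177245 rad; t = (α − φ + p/2) mod 2π = 0.275881 rad, q = (α − β − t + p) mod 2π = 0.449372 rad → L = 7.35·(0.275881 + 4.872156 + 0.449372) = 7.35·5.597409 = 41.140955 m
LRL: c = (6 − d² + 2cos(α−β) − 2d(sin α − sin β))/8 = 0.887595; p = 2π − arccos c = 5.804485 rad; φ = atan2(cos β − cos α, d + sin α − sin β) = 2.638361 rad; t = (φ − α + p/2) mod 2π = 1.594861 rad, q = (β − α − t + p) mod 2π = 2.073342 rad → L = 7.35·(1.594861 + 5.804485 + 2.073342) = 7.35·9.472688 = 69.624256 m
Shortest: RLR with L = 41.140955 m ≈ 41.1410 m

41.1410 m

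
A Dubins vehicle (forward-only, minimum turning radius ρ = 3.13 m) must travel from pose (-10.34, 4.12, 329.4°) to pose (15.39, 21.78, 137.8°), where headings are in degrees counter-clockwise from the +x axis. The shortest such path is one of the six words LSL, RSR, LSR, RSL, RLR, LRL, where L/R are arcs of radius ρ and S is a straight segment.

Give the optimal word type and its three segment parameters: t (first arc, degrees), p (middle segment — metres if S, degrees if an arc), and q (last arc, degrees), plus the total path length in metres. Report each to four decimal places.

Let ψ = atan2(Δy, Δx) = atan2(17.66, 25.73) = 34.4641° be the start→goal bearing.
Normalize: d = |goal − start| / ρ = 31.207507/3.13 = 9.970450, α = (θ_start − ψ) mod 360° = 294.9359° = 5.147603 rad, β = (θ_goal − ψ) mod 360° = 103.3359° = 1.803552 rad.
Common terms: sin α = -0.906780, cos α = 0.421604, sin β = 0.973034, cos β = -0.230660, cos(α−β) = -0.979575, d² = 99.409864. Work in radians in the unit-radius frame; every candidate has L = ρ·(t + p + q).
LSL: p² = 2 + d² − 2cos(α−β) + 2d(sin α − sin β) = 65.883827; p = √p² = 8.116885; φ = atan2(cos β − cos α, d + sin α − sin β) = -0.080446 rad; t = (φ − α) mod 2π = 1.055137 rad, q = (β − φ) mod 2π = 1.883998 rad → L = 3.13·(1.055137 + 8.116885 + 1.883998) = 3.13·11.056020 = 34.605342 m
RSR: p² = 2 + d² − 2cos(α−β) + 2d(sin β − sin α) = 140.854203; p = √p² = 11.868201; φ = atan2(cos α − cos β, d − sin α + sin β) = 0.054987 rad; t = (α − φ) mod 2π = 5.092616 rad, q = (φ − β) mod 2π = 4.534620 rad → L = 3.13·(5.092616 + 11.868201 + 4.534620) = 3.13·21.495437 = 67.280719 m
LSR: p² = d² − 2 + 2cos(α−β) + 2d(sin α + sin β) = 96.771890; p = √p² = 9.837270; φ = atan2(−cos α − cos β, d + sin α + sin β) − atan2(−2, p) = 0.181552 rad; t = (φ − α) mod 2π = 1.317135 rad, q = (φ − β) mod 2π = 4.661186 rad → L = 3.13·(1.317135 + 9.837270 + 4.661186) = 3.13·15.815591 = 49.502800 m
RSL: p² = d² − 2 + 2cos(α−β) − 2d(sin α + sin β) = 94.129538; p = √p² = 9.702038; φ = atan2(cos α + cos β, d − sin α − sin β) − atan2(2, p) = -0.184018 rad; t = (α − φ) mod 2π = 5.331621 rad, q = (β − φ) mod 2π = 1.987570 rad → L = 3.13·(5.331621 + 9.702038 + 1.987570) = 3.13·17.021228 = 53.276444 m
RLR: c = (6 − d² + 2cos(α−β) + 2d(sin α − sin β))/8 = -16.606775, |c| > 1 → infeasible
LRL: c = (6 − d² + 2cos(α−β) − 2d(sin α − sin β))/8 = -7.235478, |c| > 1 → infeasible
Shortest: LSL with L = 34.605342 m ≈ 34.6053 m
Convert LSL to answer units (arcs ×180/π): t = 1.055137·180/π = 60.4549°, p = ρ·p = 3.13·8.116885 = 25.4059 m, q = 1.883998·180/π = 107.9451°, L = 34.6053 m.

LSL: t = 60.4549°, p = 25.4059 m, q = 107.9451°, L = 34.6053 m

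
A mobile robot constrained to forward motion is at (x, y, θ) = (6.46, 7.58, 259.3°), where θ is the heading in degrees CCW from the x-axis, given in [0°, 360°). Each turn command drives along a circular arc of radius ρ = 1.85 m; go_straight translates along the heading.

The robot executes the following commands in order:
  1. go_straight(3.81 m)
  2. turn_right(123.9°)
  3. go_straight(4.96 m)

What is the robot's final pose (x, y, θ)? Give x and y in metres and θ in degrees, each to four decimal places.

set_pose: (x, y, θ) = (6.4600, 7.5800, 259.3000°), ρ = 1.85
go_straight(3.81): x += 3.81·cos θ, y += 3.81·sin θ → (5.7526, 3.8362, 259.3000°)
turn_right(123.9°): centre at ρ to the right, rotate −123.9° → (2.6358, 2.8625, 135.4000°)
go_straight(4.96): x += 4.96·cos θ, y += 4.96·sin θ → (-0.8959, 6.3452, 135.4000°)

(-0.8959, 6.3452, 135.4000°)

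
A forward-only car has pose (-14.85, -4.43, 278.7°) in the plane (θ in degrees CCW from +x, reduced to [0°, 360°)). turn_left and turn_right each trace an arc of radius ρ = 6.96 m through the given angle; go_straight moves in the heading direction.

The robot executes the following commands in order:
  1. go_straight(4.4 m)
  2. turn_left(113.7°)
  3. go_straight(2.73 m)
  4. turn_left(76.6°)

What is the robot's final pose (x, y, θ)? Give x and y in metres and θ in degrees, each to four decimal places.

(1.5813, -3.9978, 109.0000°)

set_pose: (x, y, θ) = (-14.8500, -4.4300, 278.7000°), ρ = 6.96
go_straight(4.4): x += 4.4·cos θ, y += 4.4·sin θ → (-14.1845, -8.7794, 278.7000°)
turn_left(113.7°): centre at ρ to the left, rotate +113.7° → (-3.5752, -13.6031, 392.4000° ≡ 32.4000°)
go_straight(2.73): x += 2.73·cos θ, y += 2.73·sin θ → (-1.2702, -12.1403, 32.4000°)
turn_left(76.6°): centre at ρ to the left, rotate +76.6° → (1.5813, -3.9978, 109.0000°)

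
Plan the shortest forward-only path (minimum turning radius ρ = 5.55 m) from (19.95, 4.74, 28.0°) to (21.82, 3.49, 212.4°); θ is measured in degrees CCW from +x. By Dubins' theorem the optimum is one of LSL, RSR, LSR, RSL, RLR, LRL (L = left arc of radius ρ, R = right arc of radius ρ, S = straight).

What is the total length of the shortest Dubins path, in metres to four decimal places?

38.6598 m

Let ψ = atan2(Δy, Δx) = atan2(-1.25, 1.87) = -33.7607° be the start→goal bearing.
Normalize: d = |goal − start| / ρ = 2.249311/5.55 = 0.405281, α = (θ_start − ψ) mod 360° = 61.7607° = 1.077928 rad, β = (θ_goal − ψ) mod 360° = 246.1607° = 4.296315 rad.
Common terms: sin α = 0.880979, cos α = 0.473155, sin β = -0.914683, cos β = -0.404173, cos(α−β) = -0.997053, d² = 0.164253. Work in radians in the unit-radius frame; every candidate has L = ρ·(t + p + q).
LSL: p² = 2 + d² − 2cos(α−β) + 2d(sin α − sin β) = 5.613855; p = √p² = 2.369357; φ = atan2(cos β − cos α, d + sin α − sin β) = -0.379311 rad; t = (φ − α) mod 2π = 4.825946 rad, q = (β − φ) mod 2π = 4.675626 rad → L = 5.55·(4.825946 + 2.369357 + 4.675626) = 5.55·11.870930 = 65.883661 m
RSR: p² = 2 + d² − 2cos(α−β) + 2d(sin β − sin α) = 2.702862; p = √p² = 1.644038; φ = atan2(cos α − cos β, d − sin α + sin β) = 2.578692 rad; t = (α − φ) mod 2π = 4.782421 rad, q = (φ − β) mod 2π = 4.565562 rad → L = 5.55·(4.782421 + 1.644038 + 4.565562) = 5.55·10.992022 = 61.005721 m
LSR: p² = d² − 2 + 2cos(α−β) + 2d(sin α + sin β) = -3.857171 < 0 → infeasible
RSL: p² = d² − 2 + 2cos(α−β) − 2d(sin α + sin β) = -3.802534 < 0 → infeasible
RLR: c = (6 − d² + 2cos(α−β) + 2d(sin α − sin β))/8 = 0.662142; p = 2π − arccos c = 5.436063 rad; φ = atan2(cos α − cos β, d − sin α + sin β) = 2.578692 rad; t = (α − φ + p/2) mod 2π = 1.217267 rad, q = (α − β − t + p) mod 2π = 1.000408 rad → L = 5.55·(1.217267 + 5.436063 + 1.000408) = 5.55·7.653739 = 42.478249 m
LRL: c = (6 − d² + 2cos(α−β) − 2d(sin α − sin β))/8 = 0.298268; p = 2π − arccos c = 5.015267 rad; φ = atan2(cos β − cos α, d + sin α − sin β) = -0.379311 rad; t = (φ − α + p/2) mod 2π = 1.050394 rad, q = (β − α − t + p) mod 2π = 0.900074 rad → L = 5.55·(1.050394 + 5.015267 + 0.900074) = 5.55·6.965735 = 38.659830 m
Shortest: LRL with L = 38.659830 m ≈ 38.6598 m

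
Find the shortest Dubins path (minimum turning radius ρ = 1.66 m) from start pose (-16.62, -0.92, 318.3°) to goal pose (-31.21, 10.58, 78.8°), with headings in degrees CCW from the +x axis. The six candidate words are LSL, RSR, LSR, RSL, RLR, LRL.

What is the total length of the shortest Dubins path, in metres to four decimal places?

Let ψ = atan2(Δy, Δx) = atan2(11.50, -14.59) = 141.7544° be the start→goal bearing.
Normalize: d = |goal − start| / ρ = 18.577354/1.66 = 11.191177, α = (θ_start − ψ) mod 360° = 176.5456° = 3.081301 rad, β = (θ_goal − ψ) mod 360° = 297.0456° = 5.184423 rad.
Common terms: sin α = 0.060255, cos α = -0.998183, sin β = -0.890645, cos β = 0.454699, cos(α−β) = -0.507538, d² = 125.242452. Work in radians in the unit-radius frame; every candidate has L = ρ·(t + p + q).
LSL: p² = 2 + d² − 2cos(α−β) + 2d(sin α − sin β) = 149.540905; p = √p² = 12.228692; φ = atan2(cos β − cos α, d + sin α − sin β) = 0.119091 rad; t = (φ − α) mod 2π = 3.320974 rad, q = (β − φ) mod 2π = 5.065333 rad → L = 1.66·(3.320974 + 12.228692 + 5.065333) = 1.66·20.614999 = 34.220898 m
RSR: p² = 2 + d² − 2cos(α−β) + 2d(sin β − sin α) = 106.974152; p = √p² = 10.342831; φ = atan2(cos α − cos β, d − sin α + sin β) = -0.140939 rad; t = (α − φ) mod 2π = 3.222240 rad, q = (φ − β) mod 2π = 0.957824 rad → L = 1.66·(3.222240 + 10.342831 + 0.957824) = 1.66·14.522895 = 24.108005 m
LSR: p² = d² − 2 + 2cos(α−β) + 2d(sin α + sin β) = 103.641280; p = √p² = 10.180436; φ = atan2(−cos α − cos β, d + sin α + sin β) − atan2(−2, p) = 0.246393 rad; t = (φ − α) mod 2π = 3.448276 rad, q = (φ − β) mod 2π = 1.345155 rad → L = 1.66·(3.448276 + 10.180436 + 1.345155) = 1.66·14.973867 = 24.856620 m
RSL: p² = d² − 2 + 2cos(α−β) − 2d(sin α + sin β) = 140.813470; p = √p² = 11.866485; φ = atan2(cos α + cos β, d − sin α − sin β) − atan2(2, p) = -0.212151 rad; t = (α − φ) mod 2π = 3.293452 rad, q = (β − φ) mod 2π = 5.396574 rad → L = 1.66·(3.293452 + 11.866485 + 5.396574) = 1.66·20.556512 = 34.123810 m
RLR: c = (6 − d² + 2cos(α−β) + 2d(sin α − sin β))/8 = -12.371769, |c| > 1 → infeasible
LRL: c = (6 − d² + 2cos(α−β) − 2d(sin α − sin β))/8 = -17.692613, |c| > 1 → infeasible
Shortest: RSR with L = 24.108005 m ≈ 24.1080 m

24.1080 m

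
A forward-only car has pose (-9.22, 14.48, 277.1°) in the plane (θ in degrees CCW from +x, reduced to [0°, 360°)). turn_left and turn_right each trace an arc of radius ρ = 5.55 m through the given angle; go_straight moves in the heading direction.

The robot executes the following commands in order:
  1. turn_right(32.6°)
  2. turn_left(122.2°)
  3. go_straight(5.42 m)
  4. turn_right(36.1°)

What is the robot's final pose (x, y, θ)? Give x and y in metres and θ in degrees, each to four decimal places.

(4.6938, 3.4587, 330.6000°)

set_pose: (x, y, θ) = (-9.2200, 14.4800, 277.1000°), ρ = 5.55
turn_right(32.6°): centre at ρ to the right, rotate −32.6° → (-9.7181, 11.4047, 244.5000°)
turn_left(122.2°): centre at ρ to the left, rotate +122.2° → (-4.0612, 3.5032, 366.7000° ≡ 6.7000°)
go_straight(5.42): x += 5.42·cos θ, y += 5.42·sin θ → (1.3218, 4.1356, 6.7000°)
turn_right(36.1°): centre at ρ to the right, rotate −36.1° → (4.6938, 3.4587, -29.4000° ≡ 330.6000°)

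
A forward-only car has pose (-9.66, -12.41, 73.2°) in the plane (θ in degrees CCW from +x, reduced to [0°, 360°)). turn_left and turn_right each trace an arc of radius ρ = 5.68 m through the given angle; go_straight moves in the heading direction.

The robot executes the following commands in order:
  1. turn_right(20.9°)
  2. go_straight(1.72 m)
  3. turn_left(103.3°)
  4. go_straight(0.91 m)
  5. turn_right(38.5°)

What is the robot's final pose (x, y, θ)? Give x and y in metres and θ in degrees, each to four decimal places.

(-13.3512, 2.3899, 117.1000°)

set_pose: (x, y, θ) = (-9.6600, -12.4100, 73.2000°), ρ = 5.68
turn_right(20.9°): centre at ρ to the right, rotate −20.9° → (-8.7166, -10.5782, 52.3000°)
go_straight(1.72): x += 1.72·cos θ, y += 1.72·sin θ → (-7.6647, -9.2173, 52.3000°)
turn_left(103.3°): centre at ρ to the left, rotate +103.3° → (-9.8125, -0.5712, 155.6000°)
go_straight(0.91): x += 0.91·cos θ, y += 0.91·sin θ → (-10.6412, -0.1952, 155.6000°)
turn_right(38.5°): centre at ρ to the right, rotate −38.5° → (-13.3512, 2.3899, 117.1000°)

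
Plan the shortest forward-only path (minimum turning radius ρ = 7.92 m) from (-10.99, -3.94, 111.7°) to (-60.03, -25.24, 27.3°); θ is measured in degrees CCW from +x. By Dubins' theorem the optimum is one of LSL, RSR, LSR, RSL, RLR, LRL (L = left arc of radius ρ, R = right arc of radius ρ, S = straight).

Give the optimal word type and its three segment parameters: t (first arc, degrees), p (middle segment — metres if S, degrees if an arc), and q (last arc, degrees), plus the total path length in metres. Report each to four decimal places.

LSL: t = 82.3426°, p = 46.7097 m, q = 193.2574°, L = 84.8059 m

Let ψ = atan2(Δy, Δx) = atan2(-21.30, -49.04) = -156.5228° be the start→goal bearing.
Normalize: d = |goal − start| / ρ = 53.465985/7.92 = 6.750756, α = (θ_start − ψ) mod 360° = 268.2228° = 4.681371 rad, β = (θ_goal − ψ) mod 360° = 183.8228° = 3.208313 rad.
Common terms: sin α = -0.999519, cos α = -0.031013, sin β = -0.066671, cos β = -0.997775, cos(α−β) = 0.097583, d² = 45.572703. Work in radians in the unit-radius frame; every candidate has L = ρ·(t + p + q).
LSL: p² = 2 + d² − 2cos(α−β) + 2d(sin α − sin β) = 34.782679; p = √p² = 5.897684; φ = atan2(cos β − cos α, d + sin α − sin β) = -0.164665 rad; t = (φ − α) mod 2π = 1.437149 rad, q = (β − φ) mod 2π = 3.372979 rad → L = 7.92·(1.437149 + 5.897684 + 3.372979) = 7.92·10.707812 = 84.805868 m
RSR: p² = 2 + d² − 2cos(α−β) + 2d(sin β − sin α) = 59.972396; p = √p² = 7.744185; φ = atan2(cos α − cos β, d − sin α + sin β) = 0.125164 rad; t = (α − φ) mod 2π = 4.556207 rad, q = (φ − β) mod 2π = 3.200036 rad → L = 7.92·(4.556207 + 7.744185 + 3.200036) = 7.92·15.500428 = 122.763389 m
LSR: p² = d² − 2 + 2cos(α−β) + 2d(sin α + sin β) = 29.372694; p = √p² = 5.419658; φ = atan2(−cos α − cos β, d + sin α + sin β) − atan2(−2, p) = 0.532565 rad; t = (φ − α) mod 2π = 2.134379 rad, q = (φ − β) mod 2π = 3.607437 rad → L = 7.92·(2.134379 + 5.419658 + 3.607437) = 7.92·11.161475 = 88.398879 m
RSL: p² = d² − 2 + 2cos(α−β) − 2d(sin α + sin β) = 58.163044; p = √p² = 7.626470; φ = atan2(cos α + cos β, d − sin α − sin β) − atan2(2, p) = -0.387327 rad; t = (α − φ) mod 2π = 5.068698 rad, q = (β − φ) mod 2π = 3.595640 rad → L = 7.92·(5.068698 + 7.626470 + 3.595640) = 7.92·16.290808 = 129.023203 m
RLR: c = (6 − d² + 2cos(α−β) + 2d(sin α − sin β))/8 = -6.496549, |c| > 1 → infeasible
LRL: c = (6 − d² + 2cos(α−β) − 2d(sin α − sin β))/8 = -3.347835, |c| > 1 → infeasible
Shortest: LSL with L = 84.805868 m ≈ 84.8059 m
Convert LSL to answer units (arcs ×180/π): t = 1.437149·180/π = 82.3426°, p = ρ·p = 7.92·5.897684 = 46.7097 m, q = 3.372979·180/π = 193.2574°, L = 84.8059 m.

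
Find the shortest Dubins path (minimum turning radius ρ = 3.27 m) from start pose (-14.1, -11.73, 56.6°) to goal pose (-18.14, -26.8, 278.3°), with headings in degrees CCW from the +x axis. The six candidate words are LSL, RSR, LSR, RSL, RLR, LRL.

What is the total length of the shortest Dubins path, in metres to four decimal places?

Let ψ = atan2(Δy, Δx) = atan2(-15.07, -4.04) = -105.0071° be the start→goal bearing.
Normalize: d = |goal − start| / ρ = 15.602131/3.27 = 4.771294, α = (θ_start − ψ) mod 360° = 161.6071° = 2.820576 rad, β = (θ_goal − ψ) mod 360° = 23.3071° = 0.406786 rad.
Common terms: sin α = 0.315531, cos α = -0.948915, sin β = 0.395660, cos β = 0.918397, cos(α−β) = -0.746638, d² = 22.765246. Work in radians in the unit-radius frame; every candidate has L = ρ·(t + p + q).
LSL: p² = 2 + d² − 2cos(α−β) + 2d(sin α − sin β) = 25.493891; p = √p² = 5.049148; φ = atan2(cos β − cos α, d + sin α − sin β) = 0.378823 rad; t = (φ − α) mod 2π = 3.841432 rad, q = (β − φ) mod 2π = 0.027963 rad → L = 3.27·(3.841432 + 5.049148 + 0.027963) = 3.27·8.918542 = 29.163634 m
RSR: p² = 2 + d² − 2cos(α−β) + 2d(sin β − sin α) = 27.023154; p = √p² = 5.198380; φ = atan2(cos α − cos β, d − sin α + sin β) = -0.367422 rad; t = (α − φ) mod 2π = 3.187998 rad, q = (φ − β) mod 2π = 5.508978 rad → L = 3.27·(3.187998 + 5.198380 + 5.508978) = 3.27·13.895356 = 45.437813 m
LSR: p² = d² − 2 + 2cos(α−β) + 2d(sin α + sin β) = 26.058570; p = √p² = 5.104760; φ = atan2(−cos α − cos β, d + sin α + sin β) − atan2(−2, p) = 0.378976 rad; t = (φ − α) mod 2π = 3.841585 rad, q = (φ − β) mod 2π = 6.255376 rad → L = 3.27·(3.841585 + 5.104760 + 6.255376) = 3.27·15.201721 = 49.709626 m
RSL: p² = d² − 2 + 2cos(α−β) − 2d(sin α + sin β) = 12.485369; p = √p² = 3.533464; φ = atan2(cos α + cos β, d − sin α − sin β) − atan2(2, p) = -0.522573 rad; t = (α − φ) mod 2π = 3.343150 rad, q = (β − φ) mod 2π = 0.929359 rad → L = 3.27·(3.343150 + 3.533464 + 0.929359) = 3.27·7.805973 = 25.525532 m
RLR: c = (6 − d² + 2cos(α−β) + 2d(sin α − sin β))/8 = -2.377894, |c| > 1 → infeasible
LRL: c = (6 − d² + 2cos(α−β) − 2d(sin α − sin β))/8 = -2.186736, |c| > 1 → infeasible
Shortest: RSL with L = 25.525532 m ≈ 25.5255 m

25.5255 m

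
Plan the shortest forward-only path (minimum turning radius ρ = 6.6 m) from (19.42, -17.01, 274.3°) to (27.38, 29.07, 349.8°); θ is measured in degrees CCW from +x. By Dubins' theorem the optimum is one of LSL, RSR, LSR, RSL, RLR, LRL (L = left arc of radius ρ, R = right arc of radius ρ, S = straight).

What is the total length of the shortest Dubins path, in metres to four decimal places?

73.0512 m

Let ψ = atan2(Δy, Δx) = atan2(46.08, 7.96) = 80.1993° be the start→goal bearing.
Normalize: d = |goal − start| / ρ = 46.762464/6.6 = 7.085222, α = (θ_start − ψ) mod 360° = 194.1007° = 3.387697 rad, β = (θ_goal − ψ) mod 360° = 269.6007° = 4.705420 rad.
Common terms: sin α = -0.243627, cos α = -0.969869, sin β = -0.999976, cos β = -0.006969, cos(α−β) = 0.250380, d² = 50.200367. Work in radians in the unit-radius frame; every candidate has L = ρ·(t + p + q).
LSL: p² = 2 + d² − 2cos(α−β) + 2d(sin α − sin β) = 62.417400; p = √p² = 7.900468; φ = atan2(cos β − cos α, d + sin α − sin β) = 0.122183 rad; t = (φ − α) mod 2π = 3.017671 rad, q = (β − φ) mod 2π = 4.583238 rad → L = 6.6·(3.017671 + 7.900468 + 4.583238) = 6.6·15.501377 = 102.309090 m
RSR: p² = 2 + d² − 2cos(α−β) + 2d(sin β − sin α) = 40.981815; p = √p² = 6.401704; φ = atan2(cos α − cos β, d − sin α + sin β) = -0.150986 rad; t = (α − φ) mod 2π = 3.538683 rad, q = (φ − β) mod 2π = 1.426779 rad → L = 6.6·(3.538683 + 6.401704 + 1.426779) = 6.6·11.367166 = 75.023294 m
LSR: p² = d² − 2 + 2cos(α−β) + 2d(sin α + sin β) = 31.078721; p = √p² = 5.574829; φ = atan2(−cos α − cos β, d + sin α + sin β) − atan2(−2, p) = 0.510141 rad; t = (φ − α) mod 2π = 3.405629 rad, q = (φ − β) mod 2π = 2.087906 rad → L = 6.6·(3.405629 + 5.574829 + 2.087906) = 6.6·11.068364 = 73.051203 m
RSL: p² = d² − 2 + 2cos(α−β) − 2d(sin α + sin β) = 66.323534; p = √p² = 8.143926; φ = atan2(cos α + cos β, d − sin α − sin β) − atan2(2, p) = -0.357567 rad; t = (α − φ) mod 2π = 3.745263 rad, q = (β − φ) mod 2π = 5.062987 rad → L = 6.6·(3.745263 + 8.143926 + 5.062987) = 6.6·16.952177 = 111.884365 m
RLR: c = (6 − d² + 2cos(α−β) + 2d(sin α − sin β))/8 = -4.122727, |c| > 1 → infeasible
LRL: c = (6 − d² + 2cos(α−β) − 2d(sin α − sin β))/8 = -6.802175, |c| > 1 → infeasible
Shortest: LSR with L = 73.051203 m ≈ 73.0512 m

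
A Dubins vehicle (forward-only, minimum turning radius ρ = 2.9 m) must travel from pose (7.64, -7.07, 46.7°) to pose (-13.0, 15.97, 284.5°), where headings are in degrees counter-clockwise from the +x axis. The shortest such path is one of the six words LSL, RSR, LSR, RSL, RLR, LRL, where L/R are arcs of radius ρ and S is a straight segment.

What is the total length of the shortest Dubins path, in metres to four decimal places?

38.8955 m

Let ψ = atan2(Δy, Δx) = atan2(23.04, -20.64) = 131.8550° be the start→goal bearing.
Normalize: d = |goal − start| / ρ = 30.933011/2.9 = 10.666556, α = (θ_start − ψ) mod 360° = 274.8450° = 4.796949 rad, β = (θ_goal − ψ) mod 360° = 152.6450° = 2.664157 rad.
Common terms: sin α = -0.996427, cos α = 0.084460, sin β = 0.459503, cos β = -0.888176, cos(α−β) = -0.532876, d² = 113.775410. Work in radians in the unit-radius frame; every candidate has L = ρ·(t + p + q).
LSL: p² = 2 + d² − 2cos(α−β) + 2d(sin α − sin β) = 85.781648; p = √p² = 9.261838; φ = atan2(cos β − cos α, d + sin α − sin β) = -0.105209 rad; t = (φ − α) mod 2π = 1.381026 rad, q = (β − φ) mod 2π = 2.769367 rad → L = 2.9·(1.381026 + 9.261838 + 2.769367) = 2.9·13.412231 = 38.895471 m
RSR: p² = 2 + d² − 2cos(α−β) + 2d(sin β − sin α) = 147.900678; p = √p² = 12.161442; φ = atan2(cos α − cos β, d − sin α + sin β) = 0.080063 rad; t = (α − φ) mod 2π = 4.716887 rad, q = (φ − β) mod 2π = 3.699091 rad → L = 2.9·(4.716887 + 12.161442 + 3.699091) = 2.9·20.577420 = 59.674518 m
LSR: p² = d² − 2 + 2cos(α−β) + 2d(sin α + sin β) = 99.255401; p = √p² = 9.962700; φ = atan2(−cos α − cos β, d + sin α + sin β) − atan2(−2, p) = 0.277293 rad; t = (φ − α) mod 2π = 1.763529 rad, q = (φ − β) mod 2π = 3.896321 rad → L = 2.9·(1.763529 + 9.962700 + 3.896321) = 2.9·15.622550 = 45.305395 m
RSL: p² = d² − 2 + 2cos(α−β) − 2d(sin α + sin β) = 122.163915; p = √p² = 11.052779; φ = atan2(cos α + cos β, d − sin α − sin β) − atan2(2, p) = -0.250628 rad; t = (α − φ) mod 2π = 5.047578 rad, q = (β − φ) mod 2π = 2.914785 rad → L = 2.9·(5.047578 + 11.052779 + 2.914785) = 2.9·19.015142 = 55.143911 m
RLR: c = (6 − d² + 2cos(α−β) + 2d(sin α − sin β))/8 = -17.487585, |c| > 1 → infeasible
LRL: c = (6 − d² + 2cos(α−β) − 2d(sin α − sin β))/8 = -9.722706, |c| > 1 → infeasible
Shortest: LSL with L = 38.895471 m ≈ 38.8955 m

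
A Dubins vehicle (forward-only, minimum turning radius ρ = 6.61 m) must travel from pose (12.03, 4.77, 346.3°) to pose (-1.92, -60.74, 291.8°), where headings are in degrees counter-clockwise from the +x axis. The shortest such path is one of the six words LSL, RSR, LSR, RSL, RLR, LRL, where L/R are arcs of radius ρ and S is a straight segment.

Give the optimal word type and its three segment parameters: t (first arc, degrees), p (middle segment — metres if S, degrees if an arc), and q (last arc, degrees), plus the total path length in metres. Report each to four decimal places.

RSL: t = 96.0111°, p = 55.4219 m, q = 41.5111°, L = 71.2874 m

Let ψ = atan2(Δy, Δx) = atan2(-65.51, -13.95) = -102.0213° be the start→goal bearing.
Normalize: d = |goal − start| / ρ = 66.978822/6.61 = 10.132953, α = (θ_start − ψ) mod 360° = 88.3213° = 1.541497 rad, β = (θ_goal − ψ) mod 360° = 33.8213° = 0.590293 rad.
Common terms: sin α = 0.999571, cos α = 0.029295, sin β = 0.556604, cos β = 0.830778, cos(α−β) = 0.580703, d² = 102.676745. Work in radians in the unit-radius frame; every candidate has L = ρ·(t + p + q).
LSL: p² = 2 + d² − 2cos(α−β) + 2d(sin α − sin β) = 112.492462; p = √p² = 10.606246; φ = atan2(cos β − cos α, d + sin α − sin β) = 0.075639 rad; t = (φ − α) mod 2π = 4.817328 rad, q = (β − φ) mod 2π = 0.514653 rad → L = 6.61·(4.817328 + 10.606246 + 0.514653) = 6.61·15.938227 = 105.351682 m
RSR: p² = 2 + d² − 2cos(α−β) + 2d(sin β − sin α) = 94.538216; p = √p² = 9.723076; φ = atan2(cos α − cos β, d − sin α + sin β) = -0.082525 rad; t = (α − φ) mod 2π = 1.624022 rad, q = (φ − β) mod 2π = 5.610368 rad → L = 6.61·(1.624022 + 9.723076 + 5.610368) = 6.61·16.957466 = 112.088852 m
LSR: p² = d² − 2 + 2cos(α−β) + 2d(sin α + sin β) = 133.375445; p = √p² = 11.548829; φ = atan2(−cos α − cos β, d + sin α + sin β) − atan2(−2, p) = 0.098030 rad; t = (φ − α) mod 2π = 4.839719 rad, q = (φ − β) mod 2π = 5.790923 rad → L = 6.61·(4.839719 + 11.548829 + 5.790923) = 6.61·22.179471 = 146.606302 m
RSL: p² = d² − 2 + 2cos(α−β) − 2d(sin α + sin β) = 70.300856; p = √p² = 8.384561; φ = atan2(cos α + cos β, d − sin α − sin β) − atan2(2, p) = -0.134213 rad; t = (α − φ) mod 2π = 1.675710 rad, q = (β − φ) mod 2π = 0.724505 rad → L = 6.61·(1.675710 + 8.384561 + 0.724505) = 6.61·10.784776 = 71.287368 m
RLR: c = (6 − d² + 2cos(α−β) + 2d(sin α − sin β))/8 = -10.817277, |c| > 1 → infeasible
LRL: c = (6 − d² + 2cos(α−β) − 2d(sin α − sin β))/8 = -13.061558, |c| > 1 → infeasible
Shortest: RSL with L = 71.287368 m ≈ 71.2874 m
Convert RSL to answer units (arcs ×180/π): t = 1.675710·180/π = 96.0111°, p = ρ·p = 6.61·8.384561 = 55.4219 m, q = 0.724505·180/π = 41.5111°, L = 71.2874 m.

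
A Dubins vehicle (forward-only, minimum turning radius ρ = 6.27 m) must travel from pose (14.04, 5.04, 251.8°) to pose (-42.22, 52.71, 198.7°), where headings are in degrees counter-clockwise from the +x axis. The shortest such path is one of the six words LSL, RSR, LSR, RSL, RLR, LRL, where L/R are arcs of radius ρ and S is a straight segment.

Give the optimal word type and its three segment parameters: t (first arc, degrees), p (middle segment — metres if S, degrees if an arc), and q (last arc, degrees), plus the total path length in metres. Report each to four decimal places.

Let ψ = atan2(Δy, Δx) = atan2(47.67, -56.26) = 139.7249° be the start→goal bearing.
Normalize: d = |goal − start| / ρ = 73.740196/6.27 = 11.760797, α = (θ_start − ψ) mod 360° = 112.0751° = 1.956080 rad, β = (θ_goal − ψ) mod 360° = 58.9751° = 1.029310 rad.
Common terms: sin α = 0.926692, cos α = -0.375822, sin β = 0.856944, cos β = 0.515410, cos(α−β) = 0.600420, d² = 138.316341. Work in radians in the unit-radius frame; every candidate has L = ρ·(t + p + q).
LSL: p² = 2 + d² − 2cos(α−β) + 2d(sin α − sin β) = 140.756086; p = √p² = 11.864067; φ = atan2(cos β − cos α, d + sin α − sin β) = 0.075191 rad; t = (φ − α) mod 2π = 4.402296 rad, q = (β − φ) mod 2π = 0.954119 rad → L = 6.27·(4.402296 + 11.864067 + 0.954119) = 6.27·17.220482 = 107.972425 m
RSR: p² = 2 + d² − 2cos(α−β) + 2d(sin β − sin α) = 137.474917; p = √p² = 11.724970; φ = atan2(cos α − cos β, d − sin α + sin β) = -0.076085 rad; t = (α − φ) mod 2π = 2.032165 rad, q = (φ − β) mod 2π = 5.177790 rad → L = 6.27·(2.032165 + 11.724970 + 5.177790) = 6.27·18.934925 = 118.721979 m
LSR: p² = d² − 2 + 2cos(α−β) + 2d(sin α + sin β) = 179.471132; p = √p² = 13.396684; φ = atan2(−cos α − cos β, d + sin α + sin β) − atan2(−2, p) = 0.137891 rad; t = (φ − α) mod 2π = 4.464996 rad, q = (φ − β) mod 2π = 5.391766 rad → L = 6.27·(4.464996 + 13.396684 + 5.391766) = 6.27·23.253445 = 145.799099 m
RSL: p² = d² − 2 + 2cos(α−β) − 2d(sin α + sin β) = 95.563232; p = √p² = 9.775645; φ = atan2(cos α + cos β, d − sin α − sin β) − atan2(2, p) = -0.187815 rad; t = (α − φ) mod 2π = 2.143896 rad, q = (β − φ) mod 2π = 1.217126 rad → L = 6.27·(2.143896 + 9.775645 + 1.217126) = 6.27·13.136666 = 82.366897 m
RLR: c = (6 − d² + 2cos(α−β) + 2d(sin α − sin β))/8 = -16.184365, |c| > 1 → infeasible
LRL: c = (6 − d² + 2cos(α−β) − 2d(sin α − sin β))/8 = -16.594511, |c| > 1 → infeasible
Shortest: RSL with L = 82.366897 m ≈ 82.3669 m
Convert RSL to answer units (arcs ×180/π): t = 2.143896·180/π = 122.8362°, p = ρ·p = 6.27·9.775645 = 61.2933 m, q = 1.217126·180/π = 69.7362°, L = 82.3669 m.

RSL: t = 122.8362°, p = 61.2933 m, q = 69.7362°, L = 82.3669 m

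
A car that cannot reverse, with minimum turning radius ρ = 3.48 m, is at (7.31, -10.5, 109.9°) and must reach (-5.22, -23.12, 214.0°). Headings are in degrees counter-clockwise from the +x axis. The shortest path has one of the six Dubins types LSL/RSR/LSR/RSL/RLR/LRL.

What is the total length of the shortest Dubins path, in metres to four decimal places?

22.5798 m

Let ψ = atan2(Δy, Δx) = atan2(-12.62, -12.53) = -134.7950° be the start→goal bearing.
Normalize: d = |goal − start| / ρ = 17.783849/3.48 = 5.110302, α = (θ_start − ψ) mod 360° = 244.6950° = 4.270733 rad, β = (θ_goal − ψ) mod 360° = 348.7950° = 6.087621 rad.
Common terms: sin α = -0.904045, cos α = -0.427437, sin β = -0.194321, cos β = 0.980938, cos(α−β) = -0.243615, d² = 26.115182. Work in radians in the unit-radius frame; every candidate has L = ρ·(t + p + q).
LSL: p² = 2 + d² − 2cos(α−β) + 2d(sin α − sin β) = 21.348600; p = √p² = 4.620455; φ = atan2(cos β − cos α, d + sin α − sin β) = 0.309742 rad; t = (φ − α) mod 2π = 2.322195 rad, q = (β − φ) mod 2π = 5.777878 rad → L = 3.48·(2.322195 + 4.620455 + 5.777878) = 3.48·12.720528 = 44.267436 m
RSR: p² = 2 + d² − 2cos(α−β) + 2d(sin β − sin α) = 35.856224; p = √p² = 5.988007; φ = atan2(cos α − cos β, d − sin α + sin β) = -0.237424 rad; t = (α − φ) mod 2π = 4.508157 rad, q = (φ − β) mod 2π = 6.241326 rad → L = 3.48·(4.508157 + 5.988007 + 6.241326) = 3.48·16.737490 = 58.246464 m
LSR: p² = d² − 2 + 2cos(α−β) + 2d(sin α + sin β) = 12.401994; p = √p² = 3.521646; φ = atan2(−cos α − cos β, d + sin α + sin β) − atan2(−2, p) = 0.379396 rad; t = (φ − α) mod 2π = 2.391849 rad, q = (φ − β) mod 2π = 0.574961 rad → L = 3.48·(2.391849 + 3.521646 + 0.574961) = 3.48·6.488456 = 22.579828 m
RSL: p² = d² − 2 + 2cos(α−β) − 2d(sin α + sin β) = 34.853910; p = √p² = 5.903720; φ = atan2(cos α + cos β, d − sin α − sin β) − atan2(2, p) = -0.237720 rad; t = (α − φ) mod 2π = 4.508453 rad, q = (β − φ) mod 2π = 0.042156 rad → L = 3.48·(4.508453 + 5.903720 + 0.042156) = 3.48·10.454329 = 36.381065 m
RLR: c = (6 − d² + 2cos(α−β) + 2d(sin α − sin β))/8 = -3.482028, |c| > 1 → infeasible
LRL: c = (6 − d² + 2cos(α−β) − 2d(sin α − sin β))/8 = -1.668575, |c| > 1 → infeasible
Shortest: LSR with L = 22.579828 m ≈ 22.5798 m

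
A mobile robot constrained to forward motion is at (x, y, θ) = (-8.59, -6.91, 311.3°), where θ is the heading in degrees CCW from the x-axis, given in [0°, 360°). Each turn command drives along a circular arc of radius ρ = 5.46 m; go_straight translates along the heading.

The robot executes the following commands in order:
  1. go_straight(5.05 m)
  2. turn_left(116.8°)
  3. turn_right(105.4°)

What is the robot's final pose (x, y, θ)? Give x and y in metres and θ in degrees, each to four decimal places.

set_pose: (x, y, θ) = (-8.5900, -6.9100, 311.3000°), ρ = 5.46
go_straight(5.05): x += 5.05·cos θ, y += 5.05·sin θ → (-5.2570, -10.7039, 311.3000°)
turn_left(116.8°): centre at ρ to the left, rotate +116.8° → (3.9109, -9.1368, 428.1000° ≡ 68.1000°)
turn_right(105.4°): centre at ρ to the right, rotate −105.4° → (12.2856, -6.8300, -37.3000° ≡ 322.7000°)

(12.2856, -6.8300, 322.7000°)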